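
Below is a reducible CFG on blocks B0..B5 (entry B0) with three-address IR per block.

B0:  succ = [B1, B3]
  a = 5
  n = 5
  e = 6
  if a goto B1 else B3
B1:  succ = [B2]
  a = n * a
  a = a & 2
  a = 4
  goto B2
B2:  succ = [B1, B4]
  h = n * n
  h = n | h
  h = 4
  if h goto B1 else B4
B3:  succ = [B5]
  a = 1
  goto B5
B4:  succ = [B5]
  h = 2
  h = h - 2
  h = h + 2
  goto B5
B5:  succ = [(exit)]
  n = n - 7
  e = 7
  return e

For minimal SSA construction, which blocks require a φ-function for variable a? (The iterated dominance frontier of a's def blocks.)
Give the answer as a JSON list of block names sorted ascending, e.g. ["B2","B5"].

Answer: ["B1", "B5"]

Derivation:
idom tree: B1←B0 B2←B1 B3←B0 B4←B2 B5←B0
Join-block Dom:
  B1: preds {B0,B2}: {B0} ∩ {B0,B1,B2} = {B0}; idom=B0
  B5: preds {B3,B4}: {B0,B3} ∩ {B0,B1,B2,B4} = {B0}; idom=B0

DF walk-up:
  B1←B0: walk · to B0
  B1←B2: walk B2→B1 to B0
  B5←B3: walk B3 to B0
  B5←B4: walk B4→B2→B1 to B0
  DF(B0)=∅
  DF(B1)={B1,B5}
  DF(B2)={B1,B5}
  DF(B3)={B5}
  DF(B4)={B5}
  DF(B5)=∅

φ for a: defs {B0,B1,B3}
  DF⁺ = {B1,B5}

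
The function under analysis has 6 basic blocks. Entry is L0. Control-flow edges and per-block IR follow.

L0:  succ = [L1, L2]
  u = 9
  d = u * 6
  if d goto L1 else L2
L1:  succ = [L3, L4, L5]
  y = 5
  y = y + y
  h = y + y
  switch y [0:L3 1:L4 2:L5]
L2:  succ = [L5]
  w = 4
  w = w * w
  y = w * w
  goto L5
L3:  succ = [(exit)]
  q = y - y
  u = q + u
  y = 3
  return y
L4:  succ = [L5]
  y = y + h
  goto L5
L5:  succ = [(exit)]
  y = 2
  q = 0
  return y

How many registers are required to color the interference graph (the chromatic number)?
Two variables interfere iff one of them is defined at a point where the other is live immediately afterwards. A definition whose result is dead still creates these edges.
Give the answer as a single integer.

def/use:
  L0: def={d,u} ue=∅
  L1: def={h,y} ue=∅
  L2: def={w,y} ue=∅
  L3: def={q,u,y} ue={u,y}
  L4: def={y} ue={h,y}
  L5: def={q,y} ue=∅

Live sets:
  L0: in=∅ out={u}
  L1: in={u} out={h,u,y}
  L2: in=∅ out=∅
  L3: in={u,y} out=∅
  L4: in={h,y} out=∅
  L5: in=∅ out=∅

Interfere edges:
  d↔{u}
  h↔{u,y}
  q↔{u,y}
  u↔{d,h,q,y}
  w↔∅
  y↔{h,q,u}

Registers:
  clique {h,u,y} ⇒ need ≥ 3
  assign d→R1 h→R2 q→R2 u→R0 w→R0 y→R1 — no edge inside a register ⇒ χ ≤ 3
  χ = 3

Answer: 3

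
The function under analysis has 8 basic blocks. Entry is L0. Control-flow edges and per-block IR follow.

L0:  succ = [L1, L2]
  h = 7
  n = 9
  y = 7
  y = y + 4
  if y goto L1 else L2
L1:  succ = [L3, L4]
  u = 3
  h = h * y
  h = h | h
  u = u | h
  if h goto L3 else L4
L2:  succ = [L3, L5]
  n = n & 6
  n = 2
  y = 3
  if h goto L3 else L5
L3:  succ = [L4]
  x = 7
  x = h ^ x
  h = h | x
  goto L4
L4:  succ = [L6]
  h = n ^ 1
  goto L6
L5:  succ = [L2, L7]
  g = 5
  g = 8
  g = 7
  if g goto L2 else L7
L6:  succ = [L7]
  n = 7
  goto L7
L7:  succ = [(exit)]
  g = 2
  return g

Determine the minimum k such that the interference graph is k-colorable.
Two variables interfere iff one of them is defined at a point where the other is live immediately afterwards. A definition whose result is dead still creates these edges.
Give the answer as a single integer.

Answer: 4

Derivation:
Block summaries:
  L0 def {h,n,y} use ∅
  L1 def {h,u} use {h,y}
  L2 def {n,y} use {h,n}
  L3 def {h,x} use {h}
  L4 def {h} use {n}
  L5 def {g} use ∅
  L6 def {n} use ∅
  L7 def {g} use ∅

Live sets:
  L0 li=∅ lo={h,n,y}
  L1 li={h,n,y} lo={h,n}
  L2 li={h,n} lo={h,n}
  L3 li={h,n} lo={n}
  L4 li={n} lo=∅
  L5 li={h,n} lo={h,n}
  L6 li=∅ lo=∅
  L7 li=∅ lo=∅

Interfere edges:
  g↔{h,n}
  h↔{g,n,u,x,y}
  n↔{g,h,u,x,y}
  u↔{h,n,y}
  x↔{h,n}
  y↔{h,n,u}

Chromatic number:
  {h,n,u,y} pairwise interfere (4-clique) ⇒ χ ≥ 4
  4-colouring: r0={h}  r1={n}  r2={g,u,x}  r3={y}
  χ = 4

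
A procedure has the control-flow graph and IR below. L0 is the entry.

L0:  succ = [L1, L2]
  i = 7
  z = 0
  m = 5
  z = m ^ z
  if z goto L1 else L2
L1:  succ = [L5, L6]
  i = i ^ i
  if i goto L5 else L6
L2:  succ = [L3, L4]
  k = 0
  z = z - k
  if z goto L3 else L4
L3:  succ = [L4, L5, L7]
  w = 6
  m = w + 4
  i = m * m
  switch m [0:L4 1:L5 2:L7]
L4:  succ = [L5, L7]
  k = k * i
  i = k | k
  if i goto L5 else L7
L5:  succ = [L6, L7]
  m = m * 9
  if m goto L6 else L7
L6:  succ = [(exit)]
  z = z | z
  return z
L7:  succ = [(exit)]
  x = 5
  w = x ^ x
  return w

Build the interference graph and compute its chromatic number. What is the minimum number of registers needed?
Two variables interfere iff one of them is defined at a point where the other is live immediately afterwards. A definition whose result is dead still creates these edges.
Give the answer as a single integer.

Answer: 4

Derivation:
Per-block:
  L0: {i,m,z} / ∅
  L1: {i} / {i}
  L2: {k,z} / {z}
  L3: {i,m,w} / ∅
  L4: {i,k} / {i,k}
  L5: {m} / {m}
  L6: {z} / {z}
  L7: {w,x} / ∅

Backward fixpoint:
  L0: in=∅ out={i,m,z}
  L1: in={i,m,z} out={m,z}
  L2: in={i,m,z} out={i,k,m,z}
  L3: in={k,z} out={i,k,m,z}
  L4: in={i,k,m,z} out={m,z}
  L5: in={m,z} out={z}
  L6: in={z} out=∅
  L7: in=∅ out=∅

Interference:
  i: {k,m,z}
  k: {i,m,w,z}
  m: {i,k,z}
  w: {k,z}
  x: ∅
  z: {i,k,m,w}

Colouring:
  {i,k,m,z} pairwise interfere (4-clique) ⇒ χ ≥ 4
  4-colouring: r0={k,x}  r1={z}  r2={i,w}  r3={m}
  χ = 4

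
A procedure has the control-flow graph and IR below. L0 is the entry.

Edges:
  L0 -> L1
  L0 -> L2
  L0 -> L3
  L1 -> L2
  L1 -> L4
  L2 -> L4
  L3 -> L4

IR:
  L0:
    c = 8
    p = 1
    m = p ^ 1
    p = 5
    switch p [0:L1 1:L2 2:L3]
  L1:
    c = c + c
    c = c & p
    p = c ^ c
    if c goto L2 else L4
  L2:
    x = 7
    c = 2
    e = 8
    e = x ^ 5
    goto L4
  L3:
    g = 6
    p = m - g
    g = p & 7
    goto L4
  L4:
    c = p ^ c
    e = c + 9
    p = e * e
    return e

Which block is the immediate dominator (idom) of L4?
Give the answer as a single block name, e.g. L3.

Answer: L0

Working:
idom tree: L1←L0 L2←L0 L3←L0 L4←L0
Dom at joins:
  L2: preds {L0,L1}: {L0} ∩ {L0,L1} = {L0}; idom=L0
  L4: preds {L1,L2,L3}: {L0,L1} ∩ {L0,L2} ∩ {L0,L3} = {L0}; idom=L0

idom(L4) = L0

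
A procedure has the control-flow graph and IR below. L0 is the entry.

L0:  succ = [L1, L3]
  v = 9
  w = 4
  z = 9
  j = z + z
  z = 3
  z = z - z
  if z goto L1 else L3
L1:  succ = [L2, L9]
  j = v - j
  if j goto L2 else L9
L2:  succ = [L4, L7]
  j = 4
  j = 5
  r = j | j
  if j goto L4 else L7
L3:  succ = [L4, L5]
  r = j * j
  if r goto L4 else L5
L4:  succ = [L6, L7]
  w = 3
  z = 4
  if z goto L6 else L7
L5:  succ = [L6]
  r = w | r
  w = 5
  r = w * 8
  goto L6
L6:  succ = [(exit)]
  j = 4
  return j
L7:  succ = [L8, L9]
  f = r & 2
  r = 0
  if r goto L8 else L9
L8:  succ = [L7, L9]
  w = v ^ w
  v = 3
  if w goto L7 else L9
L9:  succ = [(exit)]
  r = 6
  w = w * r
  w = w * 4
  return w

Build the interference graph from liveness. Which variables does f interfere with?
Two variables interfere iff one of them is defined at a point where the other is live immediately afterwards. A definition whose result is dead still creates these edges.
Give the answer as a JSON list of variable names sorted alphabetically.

def/use:
  L0: def={j,v,w,z} ue=∅
  L1: def={j} ue={j,v}
  L2: def={j,r} ue=∅
  L3: def={r} ue={j}
  L4: def={w,z} ue=∅
  L5: def={r,w} ue={r,w}
  L6: def={j} ue=∅
  L7: def={f,r} ue={r}
  L8: def={v,w} ue={v,w}
  L9: def={r,w} ue={w}

Live sets:
  live L0: ∅→{j,v,w}
  live L1: {j,v,w}→{v,w}
  live L2: {v,w}→{r,v,w}
  live L3: {j,v,w}→{r,v,w}
  live L4: {r,v}→{r,v,w}
  live L5: {r,w}→∅
  live L6: ∅→∅
  live L7: {r,v,w}→{r,v,w}
  live L8: {r,v,w}→{r,v,w}
  live L9: {w}→∅

Conflict graph:
  f: {v,w}
  j: {r,v,w,z}
  r: {j,v,w,z}
  v: {f,j,r,w,z}
  w: {f,j,r,v,z}
  z: {j,r,v,w}

N(f) = ["v", "w"]

Answer: ["v", "w"]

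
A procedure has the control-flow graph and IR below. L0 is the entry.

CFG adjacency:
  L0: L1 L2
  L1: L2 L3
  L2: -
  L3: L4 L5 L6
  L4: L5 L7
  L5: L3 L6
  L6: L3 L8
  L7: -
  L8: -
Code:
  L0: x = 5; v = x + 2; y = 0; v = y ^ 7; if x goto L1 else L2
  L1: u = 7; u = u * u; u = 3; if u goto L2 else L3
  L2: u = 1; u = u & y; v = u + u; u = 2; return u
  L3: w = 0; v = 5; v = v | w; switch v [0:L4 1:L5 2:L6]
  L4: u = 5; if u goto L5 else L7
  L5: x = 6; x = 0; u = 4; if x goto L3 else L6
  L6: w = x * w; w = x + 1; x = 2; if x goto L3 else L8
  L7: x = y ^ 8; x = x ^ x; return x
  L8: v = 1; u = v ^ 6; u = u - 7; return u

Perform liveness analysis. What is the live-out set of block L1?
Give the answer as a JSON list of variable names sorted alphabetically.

def/use:
  L0 def {v,x,y} use ∅
  L1 def {u} use ∅
  L2 def {u,v} use {y}
  L3 def {v,w} use ∅
  L4 def {u} use ∅
  L5 def {u,x} use ∅
  L6 def {w,x} use {w,x}
  L7 def {x} use {y}
  L8 def {u,v} use ∅

Backward fixpoint:
  live L0: ∅→{x,y}
  live L1: {x,y}→{x,y}
  live L2: {y}→∅
  live L3: {x,y}→{w,x,y}
  live L4: {w,y}→{w,y}
  live L5: {w,y}→{w,x,y}
  live L6: {w,x,y}→{x,y}
  live L7: {y}→∅
  live L8: ∅→∅

live-out(L1) = ["x", "y"]

Answer: ["x", "y"]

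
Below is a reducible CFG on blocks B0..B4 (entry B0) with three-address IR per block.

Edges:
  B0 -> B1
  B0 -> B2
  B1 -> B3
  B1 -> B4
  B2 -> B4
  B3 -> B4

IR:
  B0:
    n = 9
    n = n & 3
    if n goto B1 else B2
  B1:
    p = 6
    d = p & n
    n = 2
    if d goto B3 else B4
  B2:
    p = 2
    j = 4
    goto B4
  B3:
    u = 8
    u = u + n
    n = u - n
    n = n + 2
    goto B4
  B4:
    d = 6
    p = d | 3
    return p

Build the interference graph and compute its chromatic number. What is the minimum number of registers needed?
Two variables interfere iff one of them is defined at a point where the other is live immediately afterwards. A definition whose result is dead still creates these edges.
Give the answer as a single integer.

Answer: 2

Analysis:
Block summaries:
  B0: {n} / ∅
  B1: {d,n,p} / {n}
  B2: {j,p} / ∅
  B3: {n,u} / {n}
  B4: {d,p} / ∅

Liveness:
  B0: in=∅ out={n}
  B1: in={n} out={n}
  B2: in=∅ out=∅
  B3: in={n} out=∅
  B4: in=∅ out=∅

Interference:
  d: {n}
  j: ∅
  n: {d,p,u}
  p: {n}
  u: {n}

Chromatic number:
  lower bound: {d,n} mutually conflict ⇒ χ ≥ 2
  2-colouring: c0={j,n}  c1={d,p,u}
  χ = 2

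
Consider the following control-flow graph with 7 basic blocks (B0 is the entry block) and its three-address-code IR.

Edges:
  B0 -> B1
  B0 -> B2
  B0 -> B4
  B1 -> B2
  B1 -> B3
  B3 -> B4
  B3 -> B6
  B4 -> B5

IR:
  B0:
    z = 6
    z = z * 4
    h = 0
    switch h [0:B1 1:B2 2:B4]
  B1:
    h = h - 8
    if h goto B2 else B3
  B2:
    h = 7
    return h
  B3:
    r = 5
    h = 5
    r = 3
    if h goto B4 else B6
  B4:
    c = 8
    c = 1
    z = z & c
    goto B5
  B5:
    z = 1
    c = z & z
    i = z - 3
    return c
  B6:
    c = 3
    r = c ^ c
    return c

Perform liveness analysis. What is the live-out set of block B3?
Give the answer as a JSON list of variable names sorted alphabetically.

Answer: ["z"]

Analysis:
Block summaries:
  B0: def={h,z} ue=∅
  B1: def={h} ue={h}
  B2: def={h} ue=∅
  B3: def={h,r} ue=∅
  B4: def={c,z} ue={z}
  B5: def={c,i,z} ue=∅
  B6: def={c,r} ue=∅

Backward fixpoint:
  B0: in=∅ out={h,z}
  B1: in={h,z} out={z}
  B2: in=∅ out=∅
  B3: in={z} out={z}
  B4: in={z} out=∅
  B5: in=∅ out=∅
  B6: in=∅ out=∅

live-out(B3) = ["z"]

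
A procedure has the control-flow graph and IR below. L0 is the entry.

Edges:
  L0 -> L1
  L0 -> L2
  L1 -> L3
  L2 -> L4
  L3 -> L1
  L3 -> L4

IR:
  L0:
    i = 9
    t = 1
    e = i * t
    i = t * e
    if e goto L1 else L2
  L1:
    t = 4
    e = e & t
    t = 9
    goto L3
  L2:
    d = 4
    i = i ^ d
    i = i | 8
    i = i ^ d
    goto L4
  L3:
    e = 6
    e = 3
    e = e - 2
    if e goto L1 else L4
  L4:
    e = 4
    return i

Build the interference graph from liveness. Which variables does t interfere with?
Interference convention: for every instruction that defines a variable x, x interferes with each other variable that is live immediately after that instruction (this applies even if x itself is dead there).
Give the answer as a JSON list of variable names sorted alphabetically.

Answer: ["e", "i"]

Working:
def/use:
  L0: def={e,i,t} ue=∅
  L1: def={e,t} ue={e}
  L2: def={d,i} ue={i}
  L3: def={e} ue=∅
  L4: def={e} ue={i}

Backward fixpoint:
  live L0: ∅→{e,i}
  live L1: {e,i}→{i}
  live L2: {i}→{i}
  live L3: {i}→{e,i}
  live L4: {i}→∅

Conflict graph:
  d — {i}
  e — {i,t}
  i — {d,e,t}
  t — {e,i}

N(t) = ["e", "i"]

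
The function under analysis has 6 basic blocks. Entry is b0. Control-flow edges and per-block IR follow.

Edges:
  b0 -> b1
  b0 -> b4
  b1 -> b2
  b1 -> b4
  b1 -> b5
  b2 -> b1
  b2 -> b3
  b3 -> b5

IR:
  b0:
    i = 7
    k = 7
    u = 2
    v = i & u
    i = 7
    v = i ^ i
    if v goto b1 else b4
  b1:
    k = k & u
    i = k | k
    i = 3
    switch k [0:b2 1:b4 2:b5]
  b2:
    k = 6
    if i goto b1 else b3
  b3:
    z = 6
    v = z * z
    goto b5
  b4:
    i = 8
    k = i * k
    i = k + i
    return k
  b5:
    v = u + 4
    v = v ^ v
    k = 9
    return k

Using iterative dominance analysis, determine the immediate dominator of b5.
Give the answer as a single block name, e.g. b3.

Answer: b1

Derivation:
idom tree: b1←b0 b2←b1 b3←b2 b4←b0 b5←b1
Dom at joins:
  b1: preds {b0,b2}: {b0} ∩ {b0,b1,b2} = {b0}; idom=b0
  b4: preds {b0,b1}: {b0} ∩ {b0,b1} = {b0}; idom=b0
  b5: preds {b1,b3}: {b0,b1} ∩ {b0,b1,b2,b3} = {b0,b1}; idom=b1

idom(b5) = b1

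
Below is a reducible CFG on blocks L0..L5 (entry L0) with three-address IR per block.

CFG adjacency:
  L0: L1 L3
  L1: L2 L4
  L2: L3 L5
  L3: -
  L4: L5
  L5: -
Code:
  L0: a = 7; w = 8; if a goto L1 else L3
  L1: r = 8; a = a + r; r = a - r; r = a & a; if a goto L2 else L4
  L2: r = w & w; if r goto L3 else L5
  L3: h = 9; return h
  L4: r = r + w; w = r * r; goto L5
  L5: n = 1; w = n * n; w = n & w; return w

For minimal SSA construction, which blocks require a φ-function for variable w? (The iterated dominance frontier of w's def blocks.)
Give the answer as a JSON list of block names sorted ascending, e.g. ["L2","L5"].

idom tree: L1←L0 L2←L1 L3←L0 L4←L1 L5←L1
Dom∩ at merges:
  L3: preds {L0,L2}: {L0} ∩ {L0,L1,L2} = {L0}; idom=L0
  L5: preds {L2,L4}: {L0,L1,L2} ∩ {L0,L1,L4} = {L0,L1}; idom=L1

DF derivation:
  L3←L0: walk · to L0
  L3←L2: walk L2→L1 to L0
  L5←L2: walk L2 to L1
  L5←L4: walk L4 to L1
  L0 → ∅
  L1 → {L3}
  L2 → {L3,L5}
  L3 → ∅
  L4 → {L5}
  L5 → ∅

φ for w: defs {L0,L4,L5}
  DF⁺ = {L5}

Answer: ["L5"]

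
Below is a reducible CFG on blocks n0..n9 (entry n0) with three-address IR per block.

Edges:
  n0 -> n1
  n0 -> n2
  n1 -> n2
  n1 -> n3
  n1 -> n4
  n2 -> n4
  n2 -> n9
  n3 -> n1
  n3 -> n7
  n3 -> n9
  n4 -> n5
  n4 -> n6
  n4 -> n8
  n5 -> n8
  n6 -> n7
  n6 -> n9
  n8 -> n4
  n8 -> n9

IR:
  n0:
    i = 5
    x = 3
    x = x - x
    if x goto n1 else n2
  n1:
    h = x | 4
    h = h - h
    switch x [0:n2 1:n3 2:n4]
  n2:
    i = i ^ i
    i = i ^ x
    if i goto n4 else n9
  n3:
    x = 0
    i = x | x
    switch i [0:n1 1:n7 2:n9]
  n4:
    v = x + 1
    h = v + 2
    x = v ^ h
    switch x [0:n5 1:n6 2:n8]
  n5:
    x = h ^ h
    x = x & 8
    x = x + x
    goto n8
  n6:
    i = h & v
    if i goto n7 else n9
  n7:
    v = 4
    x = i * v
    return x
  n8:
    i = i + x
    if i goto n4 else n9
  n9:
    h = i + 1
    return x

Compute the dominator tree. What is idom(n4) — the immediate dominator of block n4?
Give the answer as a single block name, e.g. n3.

Answer: n0

Derivation:
idom tree: n1←n0 n2←n0 n3←n1 n4←n0 n5←n4 n6←n4 n7←n0 n8←n4 n9←n0
Join-block Dom:
  n1: preds {n0,n3}: {n0} ∩ {n0,n1,n3} = {n0}; idom=n0
  n2: preds {n0,n1}: {n0} ∩ {n0,n1} = {n0}; idom=n0
  n4: preds {n1,n2,n8}: {n0,n1} ∩ {n0,n2} ∩ {n0,n4,n8} = {n0}; idom=n0
  n7: preds {n3,n6}: {n0,n1,n3} ∩ {n0,n4,n6} = {n0}; idom=n0
  n8: preds {n4,n5}: {n0,n4} ∩ {n0,n4,n5} = {n0,n4}; idom=n4
  n9: preds {n2,n3,n6,n8}: {n0,n2} ∩ {n0,n1,n3} ∩ {n0,n4,n6} ∩ {n0,n4,n8} = {n0}; idom=n0

idom(n4) = n0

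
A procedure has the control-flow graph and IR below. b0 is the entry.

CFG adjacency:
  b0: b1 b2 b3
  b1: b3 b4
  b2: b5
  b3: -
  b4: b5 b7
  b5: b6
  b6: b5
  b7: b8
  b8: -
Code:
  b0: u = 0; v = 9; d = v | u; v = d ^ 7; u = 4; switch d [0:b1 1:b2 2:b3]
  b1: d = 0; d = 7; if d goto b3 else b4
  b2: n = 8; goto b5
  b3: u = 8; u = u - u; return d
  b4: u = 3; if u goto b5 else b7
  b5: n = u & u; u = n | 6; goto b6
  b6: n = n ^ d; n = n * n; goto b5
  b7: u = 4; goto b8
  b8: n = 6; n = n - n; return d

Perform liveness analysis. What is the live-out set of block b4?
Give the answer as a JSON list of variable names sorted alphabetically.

Block summaries:
  b0: def={d,u,v} ue=∅
  b1: def={d} ue=∅
  b2: def={n} ue=∅
  b3: def={u} ue={d}
  b4: def={u} ue=∅
  b5: def={n,u} ue={u}
  b6: def={n} ue={d,n}
  b7: def={u} ue=∅
  b8: def={n} ue={d}

Liveness:
  b0: in=∅ out={d,u}
  b1: in=∅ out={d}
  b2: in={d,u} out={d,u}
  b3: in={d} out=∅
  b4: in={d} out={d,u}
  b5: in={d,u} out={d,n,u}
  b6: in={d,n,u} out={d,u}
  b7: in={d} out={d}
  b8: in={d} out=∅

live-out(b4) = ["d", "u"]

Answer: ["d", "u"]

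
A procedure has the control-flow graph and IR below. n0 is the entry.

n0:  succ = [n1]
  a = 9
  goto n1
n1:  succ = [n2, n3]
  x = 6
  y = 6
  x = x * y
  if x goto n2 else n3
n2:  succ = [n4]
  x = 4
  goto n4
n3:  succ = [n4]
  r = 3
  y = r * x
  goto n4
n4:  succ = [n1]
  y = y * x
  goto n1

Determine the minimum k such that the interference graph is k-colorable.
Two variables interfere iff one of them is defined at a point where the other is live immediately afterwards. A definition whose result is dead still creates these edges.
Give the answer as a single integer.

Per-block:
  n0 def {a} use ∅
  n1 def {x,y} use ∅
  n2 def {x} use ∅
  n3 def {r,y} use {x}
  n4 def {y} use {x,y}

Backward fixpoint:
  n0: in=∅ out=∅
  n1: in=∅ out={x,y}
  n2: in={y} out={x,y}
  n3: in={x} out={x,y}
  n4: in={x,y} out=∅

Conflict graph:
  a: ∅
  r: {x}
  x: {r,y}
  y: {x}

Registers:
  lower bound: {r,x} mutually conflict ⇒ χ ≥ 2
  2-colouring: R0={a,x}  R1={r,y}
  χ = 2

Answer: 2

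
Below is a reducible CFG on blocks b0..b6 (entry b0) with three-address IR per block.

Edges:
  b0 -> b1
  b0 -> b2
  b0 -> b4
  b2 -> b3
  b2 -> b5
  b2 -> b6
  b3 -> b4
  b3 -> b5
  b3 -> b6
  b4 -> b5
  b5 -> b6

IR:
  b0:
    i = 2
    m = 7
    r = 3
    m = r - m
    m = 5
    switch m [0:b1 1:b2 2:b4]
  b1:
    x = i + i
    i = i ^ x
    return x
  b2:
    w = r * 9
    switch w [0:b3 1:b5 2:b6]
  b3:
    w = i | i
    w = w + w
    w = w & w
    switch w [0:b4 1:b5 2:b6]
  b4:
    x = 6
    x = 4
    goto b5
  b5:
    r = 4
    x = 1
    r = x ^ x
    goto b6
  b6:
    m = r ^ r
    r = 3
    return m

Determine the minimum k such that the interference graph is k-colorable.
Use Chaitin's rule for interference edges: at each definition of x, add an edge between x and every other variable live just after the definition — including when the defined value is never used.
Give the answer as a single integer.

Per-block:
  b0 def {i,m,r} use ∅
  b1 def {i,x} use {i}
  b2 def {w} use {r}
  b3 def {w} use {i}
  b4 def {x} use ∅
  b5 def {r,x} use ∅
  b6 def {m,r} use {r}

Backward fixpoint:
  live b0: ∅→{i,r}
  live b1: {i}→∅
  live b2: {i,r}→{i,r}
  live b3: {i,r}→{r}
  live b4: ∅→∅
  live b5: ∅→{r}
  live b6: {r}→∅

Interference:
  i↔{m,r,w,x}
  m↔{i,r}
  r↔{i,m,w}
  w↔{i,r}
  x↔{i}

Colouring:
  clique {i,m,r} ⇒ need ≥ 3
  assign i→r0 m→r2 r→r1 w→r2 x→r1 — no edge inside a register ⇒ χ ≤ 3
  χ = 3

Answer: 3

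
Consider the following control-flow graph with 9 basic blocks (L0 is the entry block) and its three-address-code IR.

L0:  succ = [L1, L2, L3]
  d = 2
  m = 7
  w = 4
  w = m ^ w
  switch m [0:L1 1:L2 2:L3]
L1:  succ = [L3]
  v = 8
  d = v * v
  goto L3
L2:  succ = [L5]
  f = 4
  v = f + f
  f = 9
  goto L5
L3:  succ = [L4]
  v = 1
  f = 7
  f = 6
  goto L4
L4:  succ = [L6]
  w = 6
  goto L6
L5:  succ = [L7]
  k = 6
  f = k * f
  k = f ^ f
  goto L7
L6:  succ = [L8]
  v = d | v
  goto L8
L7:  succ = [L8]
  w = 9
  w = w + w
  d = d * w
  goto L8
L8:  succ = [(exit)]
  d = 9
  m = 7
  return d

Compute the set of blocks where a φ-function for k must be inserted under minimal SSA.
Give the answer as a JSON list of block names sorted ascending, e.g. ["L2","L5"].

Answer: ["L8"]

Derivation:
idom tree: L1←L0 L2←L0 L3←L0 L4←L3 L5←L2 L6←L4 L7←L5 L8←L0
Dom∩ at merges:
  L3: preds {L0,L1}: {L0} ∩ {L0,L1} = {L0}; idom=L0
  L8: preds {L6,L7}: {L0,L3,L4,L6} ∩ {L0,L2,L5,L7} = {L0}; idom=L0

Frontier:
  L3←L0: walk · to L0
  L3←L1: walk L1 to L0
  L8←L6: walk L6→L4→L3 to L0
  L8←L7: walk L7→L5→L2 to L0
  L0 → ∅
  L1 → {L3}
  L2 → {L8}
  L3 → {L8}
  L4 → {L8}
  L5 → {L8}
  L6 → {L8}
  L7 → {L8}
  L8 → ∅

φ for k: defs {L5}
  DF⁺ = {L8}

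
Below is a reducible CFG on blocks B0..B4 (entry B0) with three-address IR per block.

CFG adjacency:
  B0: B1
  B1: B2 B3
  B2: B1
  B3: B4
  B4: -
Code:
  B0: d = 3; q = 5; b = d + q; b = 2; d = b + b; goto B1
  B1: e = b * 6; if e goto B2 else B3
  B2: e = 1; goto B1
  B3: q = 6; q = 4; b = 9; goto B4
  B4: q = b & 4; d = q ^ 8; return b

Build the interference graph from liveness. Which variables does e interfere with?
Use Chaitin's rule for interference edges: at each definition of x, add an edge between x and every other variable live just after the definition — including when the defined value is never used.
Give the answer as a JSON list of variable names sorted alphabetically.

Block summaries:
  B0: {b,d,q} / ∅
  B1: {e} / {b}
  B2: {e} / ∅
  B3: {b,q} / ∅
  B4: {d,q} / {b}

Backward fixpoint:
  live B0: ∅→{b}
  live B1: {b}→{b}
  live B2: {b}→{b}
  live B3: ∅→{b}
  live B4: {b}→∅

Interfere edges:
  b — {d,e,q}
  d — {b,q}
  e — {b}
  q — {b,d}

N(e) = ["b"]

Answer: ["b"]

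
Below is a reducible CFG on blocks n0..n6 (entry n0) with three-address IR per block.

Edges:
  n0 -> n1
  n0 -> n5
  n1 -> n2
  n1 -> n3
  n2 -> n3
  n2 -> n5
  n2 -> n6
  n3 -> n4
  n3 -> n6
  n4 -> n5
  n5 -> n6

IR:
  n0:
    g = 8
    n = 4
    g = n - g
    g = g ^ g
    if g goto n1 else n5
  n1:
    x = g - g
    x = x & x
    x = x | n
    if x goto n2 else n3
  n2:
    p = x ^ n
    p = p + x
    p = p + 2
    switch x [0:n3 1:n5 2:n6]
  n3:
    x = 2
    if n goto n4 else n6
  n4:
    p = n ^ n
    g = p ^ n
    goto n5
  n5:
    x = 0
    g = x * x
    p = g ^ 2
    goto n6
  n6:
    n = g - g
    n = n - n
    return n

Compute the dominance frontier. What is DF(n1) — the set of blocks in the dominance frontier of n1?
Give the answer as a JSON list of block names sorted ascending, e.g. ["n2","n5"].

idom tree: n1←n0 n2←n1 n3←n1 n4←n3 n5←n0 n6←n0
Dom at joins:
  n3: preds {n1,n2}: {n0,n1} ∩ {n0,n1,n2} = {n0,n1}; idom=n1
  n5: preds {n0,n2,n4}: {n0} ∩ {n0,n1,n2} ∩ {n0,n1,n3,n4} = {n0}; idom=n0
  n6: preds {n2,n3,n5}: {n0,n1,n2} ∩ {n0,n1,n3} ∩ {n0,n5} = {n0}; idom=n0

Frontier:
  n3←n1: walk · to n1
  n3←n2: walk n2 to n1
  n5←n0: walk · to n0
  n5←n2: walk n2→n1 to n0
  n5←n4: walk n4→n3→n1 to n0
  n6←n2: walk n2→n1 to n0
  n6←n3: walk n3→n1 to n0
  n6←n5: walk n5 to n0
  n0 → ∅
  n1 → {n5,n6}
  n2 → {n3,n5,n6}
  n3 → {n5,n6}
  n4 → {n5}
  n5 → {n6}
  n6 → ∅

DF(n1) = ["n5", "n6"]

Answer: ["n5", "n6"]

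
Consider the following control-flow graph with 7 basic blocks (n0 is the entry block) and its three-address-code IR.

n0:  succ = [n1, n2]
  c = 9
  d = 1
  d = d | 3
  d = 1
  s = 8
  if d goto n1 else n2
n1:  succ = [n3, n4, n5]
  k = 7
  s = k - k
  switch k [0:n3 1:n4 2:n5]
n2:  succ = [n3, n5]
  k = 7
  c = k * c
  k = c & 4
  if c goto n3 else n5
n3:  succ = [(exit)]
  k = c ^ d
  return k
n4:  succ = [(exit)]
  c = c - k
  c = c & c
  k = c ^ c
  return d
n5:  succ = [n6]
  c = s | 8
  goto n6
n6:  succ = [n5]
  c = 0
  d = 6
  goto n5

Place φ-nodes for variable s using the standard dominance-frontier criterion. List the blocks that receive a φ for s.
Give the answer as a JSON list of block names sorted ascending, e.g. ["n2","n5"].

idom tree: n1←n0 n2←n0 n3←n0 n4←n1 n5←n0 n6←n5
Dom at joins:
  n3: preds {n1,n2}: {n0,n1} ∩ {n0,n2} = {n0}; idom=n0
  n5: preds {n1,n2,n6}: {n0,n1} ∩ {n0,n2} ∩ {n0,n5,n6} = {n0}; idom=n0

DF walk-up:
  join n3 pred n1: n1 stop@n0
  join n3 pred n2: n2 stop@n0
  join n5 pred n1: n1 stop@n0
  join n5 pred n2: n2 stop@n0
  join n5 pred n6: n6→n5 stop@n0
  n0 → ∅
  n1 → {n3,n5}
  n2 → {n3,n5}
  n3 → ∅
  n4 → ∅
  n5 → {n5}
  n6 → {n5}

φ for s: defs {n0,n1}
  DF⁺ = {n3,n5}

Answer: ["n3", "n5"]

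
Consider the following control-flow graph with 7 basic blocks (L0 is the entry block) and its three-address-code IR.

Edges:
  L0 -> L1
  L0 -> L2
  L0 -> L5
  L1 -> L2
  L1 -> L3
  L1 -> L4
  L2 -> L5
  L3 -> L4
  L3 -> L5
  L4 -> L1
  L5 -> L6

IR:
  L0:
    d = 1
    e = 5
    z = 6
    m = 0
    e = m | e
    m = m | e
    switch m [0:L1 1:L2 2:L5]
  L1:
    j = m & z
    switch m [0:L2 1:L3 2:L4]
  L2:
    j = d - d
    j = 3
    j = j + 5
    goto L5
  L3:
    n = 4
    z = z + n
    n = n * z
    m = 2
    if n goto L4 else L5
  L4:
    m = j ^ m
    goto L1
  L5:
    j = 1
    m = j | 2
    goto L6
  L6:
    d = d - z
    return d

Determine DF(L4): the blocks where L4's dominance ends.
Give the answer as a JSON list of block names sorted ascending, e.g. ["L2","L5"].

Answer: ["L1"]

Derivation:
idom tree: L1←L0 L2←L0 L3←L1 L4←L1 L5←L0 L6←L5
Dom at joins:
  L1: preds {L0,L4}: {L0} ∩ {L0,L1,L4} = {L0}; idom=L0
  L2: preds {L0,L1}: {L0} ∩ {L0,L1} = {L0}; idom=L0
  L4: preds {L1,L3}: {L0,L1} ∩ {L0,L1,L3} = {L0,L1}; idom=L1
  L5: preds {L0,L2,L3}: {L0} ∩ {L0,L2} ∩ {L0,L1,L3} = {L0}; idom=L0

DF derivation:
  L1←L0: walk · to L0
  L1←L4: walk L4→L1 to L0
  L2←L0: walk · to L0
  L2←L1: walk L1 to L0
  L4←L1: walk · to L1
  L4←L3: walk L3 to L1
  L5←L0: walk · to L0
  L5←L2: walk L2 to L0
  L5←L3: walk L3→L1 to L0
  L0: DF=∅
  L1: DF={L1,L2,L5}
  L2: DF={L5}
  L3: DF={L4,L5}
  L4: DF={L1}
  L5: DF=∅
  L6: DF=∅

DF(L4) = ["L1"]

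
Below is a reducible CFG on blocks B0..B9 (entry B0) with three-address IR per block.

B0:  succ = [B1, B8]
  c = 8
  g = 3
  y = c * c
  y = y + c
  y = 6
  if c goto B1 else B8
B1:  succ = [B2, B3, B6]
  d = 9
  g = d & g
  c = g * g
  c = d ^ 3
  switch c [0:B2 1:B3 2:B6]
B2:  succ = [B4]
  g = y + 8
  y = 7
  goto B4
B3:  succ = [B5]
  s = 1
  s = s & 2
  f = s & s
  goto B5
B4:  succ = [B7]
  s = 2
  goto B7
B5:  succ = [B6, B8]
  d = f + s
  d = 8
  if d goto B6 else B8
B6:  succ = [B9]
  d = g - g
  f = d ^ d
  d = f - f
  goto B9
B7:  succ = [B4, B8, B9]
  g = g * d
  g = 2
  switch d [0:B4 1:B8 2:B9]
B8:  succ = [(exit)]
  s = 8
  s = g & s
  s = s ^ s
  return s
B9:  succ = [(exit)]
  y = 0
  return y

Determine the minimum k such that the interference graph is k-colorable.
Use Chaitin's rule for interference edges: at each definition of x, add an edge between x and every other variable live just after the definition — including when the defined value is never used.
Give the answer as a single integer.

Per-block:
  B0: def={c,g,y} ue=∅
  B1: def={c,d,g} ue={g}
  B2: def={g,y} ue={y}
  B3: def={f,s} ue=∅
  B4: def={s} ue=∅
  B5: def={d} ue={f,s}
  B6: def={d,f} ue={g}
  B7: def={g} ue={d,g}
  B8: def={s} ue={g}
  B9: def={y} ue=∅

Liveness:
  live B0: ∅→{g,y}
  live B1: {g,y}→{d,g,y}
  live B2: {d,y}→{d,g}
  live B3: {g}→{f,g,s}
  live B4: {d,g}→{d,g}
  live B5: {f,g,s}→{g}
  live B6: {g}→∅
  live B7: {d,g}→{d,g}
  live B8: {g}→∅
  live B9: ∅→∅

Conflict graph:
  c — {d,g,y}
  d — {c,g,s,y}
  f — {g,s}
  g — {c,d,f,s,y}
  s — {d,f,g}
  y — {c,d,g}

Colouring:
  clique {c,d,g,y} ⇒ need ≥ 4
  assign c→r2 d→r1 f→r1 g→r0 s→r2 y→r3 — no edge inside a register ⇒ χ ≤ 4
  χ = 4

Answer: 4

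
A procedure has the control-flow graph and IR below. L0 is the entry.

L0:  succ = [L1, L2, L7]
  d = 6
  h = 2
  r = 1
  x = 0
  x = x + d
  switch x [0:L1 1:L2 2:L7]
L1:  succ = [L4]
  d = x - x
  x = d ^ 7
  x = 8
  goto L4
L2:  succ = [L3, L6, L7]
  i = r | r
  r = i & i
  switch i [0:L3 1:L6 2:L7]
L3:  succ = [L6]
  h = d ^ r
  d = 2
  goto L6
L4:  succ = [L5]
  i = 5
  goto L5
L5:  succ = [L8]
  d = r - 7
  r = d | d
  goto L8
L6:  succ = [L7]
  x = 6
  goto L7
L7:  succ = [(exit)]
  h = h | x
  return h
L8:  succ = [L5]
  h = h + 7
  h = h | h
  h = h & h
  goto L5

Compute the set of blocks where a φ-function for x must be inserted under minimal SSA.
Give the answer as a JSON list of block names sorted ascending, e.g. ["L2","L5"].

Answer: ["L7"]

Analysis:
idom tree: L1←L0 L2←L0 L3←L2 L4←L1 L5←L4 L6←L2 L7←L0 L8←L5
Join-block Dom:
  L5: preds {L4,L8}: {L0,L1,L4} ∩ {L0,L1,L4,L5,L8} = {L0,L1,L4}; idom=L4
  L6: preds {L2,L3}: {L0,L2} ∩ {L0,L2,L3} = {L0,L2}; idom=L2
  L7: preds {L0,L2,L6}: {L0} ∩ {L0,L2} ∩ {L0,L2,L6} = {L0}; idom=L0

DF walk-up:
  L5←L4: walk · to L4
  L5←L8: walk L8→L5 to L4
  L6←L2: walk · to L2
  L6←L3: walk L3 to L2
  L7←L0: walk · to L0
  L7←L2: walk L2 to L0
  L7←L6: walk L6→L2 to L0
  DF(L0)=∅
  DF(L1)=∅
  DF(L2)={L7}
  DF(L3)={L6}
  DF(L4)=∅
  DF(L5)={L5}
  DF(L6)={L7}
  DF(L7)=∅
  DF(L8)={L5}

φ for x: defs {L0,L1,L6}
  DF⁺ = {L7}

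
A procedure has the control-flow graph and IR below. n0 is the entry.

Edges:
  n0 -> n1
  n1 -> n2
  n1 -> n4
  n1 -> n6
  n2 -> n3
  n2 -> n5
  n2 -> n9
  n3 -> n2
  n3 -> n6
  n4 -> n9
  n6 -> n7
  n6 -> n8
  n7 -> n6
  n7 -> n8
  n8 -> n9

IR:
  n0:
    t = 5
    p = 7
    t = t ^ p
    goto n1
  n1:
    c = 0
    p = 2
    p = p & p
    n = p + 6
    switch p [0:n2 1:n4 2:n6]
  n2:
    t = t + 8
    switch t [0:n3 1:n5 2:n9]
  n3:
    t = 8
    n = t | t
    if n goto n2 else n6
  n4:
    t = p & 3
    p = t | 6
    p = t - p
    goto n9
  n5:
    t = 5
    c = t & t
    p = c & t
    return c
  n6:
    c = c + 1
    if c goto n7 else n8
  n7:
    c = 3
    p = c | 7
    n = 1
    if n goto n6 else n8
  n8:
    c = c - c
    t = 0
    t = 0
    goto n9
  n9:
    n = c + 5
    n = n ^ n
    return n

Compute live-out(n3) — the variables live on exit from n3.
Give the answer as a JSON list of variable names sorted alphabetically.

Per-block:
  n0: {p,t} / ∅
  n1: {c,n,p} / ∅
  n2: {t} / {t}
  n3: {n,t} / ∅
  n4: {p,t} / {p}
  n5: {c,p,t} / ∅
  n6: {c} / {c}
  n7: {c,n,p} / ∅
  n8: {c,t} / {c}
  n9: {n} / {c}

Live sets:
  n0 li=∅ lo={t}
  n1 li={t} lo={c,p,t}
  n2 li={c,t} lo={c}
  n3 li={c} lo={c,t}
  n4 li={c,p} lo={c}
  n5 li=∅ lo=∅
  n6 li={c} lo={c}
  n7 li=∅ lo={c}
  n8 li={c} lo={c}
  n9 li={c} lo=∅

live-out(n3) = ["c", "t"]

Answer: ["c", "t"]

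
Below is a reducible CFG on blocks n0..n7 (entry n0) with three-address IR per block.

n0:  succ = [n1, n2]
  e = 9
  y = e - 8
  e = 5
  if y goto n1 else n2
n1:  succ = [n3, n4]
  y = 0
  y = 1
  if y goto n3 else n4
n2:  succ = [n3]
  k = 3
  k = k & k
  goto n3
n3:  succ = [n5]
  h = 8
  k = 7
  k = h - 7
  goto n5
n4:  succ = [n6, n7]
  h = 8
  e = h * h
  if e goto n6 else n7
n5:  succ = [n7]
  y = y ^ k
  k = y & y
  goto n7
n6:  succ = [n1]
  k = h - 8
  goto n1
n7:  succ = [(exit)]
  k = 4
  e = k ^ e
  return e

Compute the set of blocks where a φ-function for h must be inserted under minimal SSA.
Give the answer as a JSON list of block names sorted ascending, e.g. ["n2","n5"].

Answer: ["n1", "n3", "n7"]

Analysis:
idom tree: n1←n0 n2←n0 n3←n0 n4←n1 n5←n3 n6←n4 n7←n0
Dom∩ at merges:
  n1: preds {n0,n6}: {n0} ∩ {n0,n1,n4,n6} = {n0}; idom=n0
  n3: preds {n1,n2}: {n0,n1} ∩ {n0,n2} = {n0}; idom=n0
  n7: preds {n4,n5}: {n0,n1,n4} ∩ {n0,n3,n5} = {n0}; idom=n0

DF walk-up:
  n1←n0: walk · to n0
  n1←n6: walk n6→n4→n1 to n0
  n3←n1: walk n1 to n0
  n3←n2: walk n2 to n0
  n7←n4: walk n4→n1 to n0
  n7←n5: walk n5→n3 to n0
  DF(n0)=∅
  DF(n1)={n1,n3,n7}
  DF(n2)={n3}
  DF(n3)={n7}
  DF(n4)={n1,n7}
  DF(n5)={n7}
  DF(n6)={n1}
  DF(n7)=∅

φ for h: defs {n3,n4}
  DF⁺ = {n1,n3,n7}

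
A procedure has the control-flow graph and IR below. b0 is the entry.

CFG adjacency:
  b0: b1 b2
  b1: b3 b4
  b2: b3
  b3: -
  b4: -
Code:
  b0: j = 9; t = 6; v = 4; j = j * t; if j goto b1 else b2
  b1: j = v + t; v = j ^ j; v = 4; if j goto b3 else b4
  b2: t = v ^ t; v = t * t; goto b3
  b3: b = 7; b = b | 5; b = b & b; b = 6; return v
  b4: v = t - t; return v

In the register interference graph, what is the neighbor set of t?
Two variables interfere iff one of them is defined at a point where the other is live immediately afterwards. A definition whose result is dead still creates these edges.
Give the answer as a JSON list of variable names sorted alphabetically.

Per-block:
  b0: def={j,t,v} ue=∅
  b1: def={j,v} ue={t,v}
  b2: def={t,v} ue={t,v}
  b3: def={b} ue={v}
  b4: def={v} ue={t}

Liveness:
  b0: in=∅ out={t,v}
  b1: in={t,v} out={t,v}
  b2: in={t,v} out={v}
  b3: in={v} out=∅
  b4: in={t} out=∅

Interference:
  b — {v}
  j — {t,v}
  t — {j,v}
  v — {b,j,t}

N(t) = ["j", "v"]

Answer: ["j", "v"]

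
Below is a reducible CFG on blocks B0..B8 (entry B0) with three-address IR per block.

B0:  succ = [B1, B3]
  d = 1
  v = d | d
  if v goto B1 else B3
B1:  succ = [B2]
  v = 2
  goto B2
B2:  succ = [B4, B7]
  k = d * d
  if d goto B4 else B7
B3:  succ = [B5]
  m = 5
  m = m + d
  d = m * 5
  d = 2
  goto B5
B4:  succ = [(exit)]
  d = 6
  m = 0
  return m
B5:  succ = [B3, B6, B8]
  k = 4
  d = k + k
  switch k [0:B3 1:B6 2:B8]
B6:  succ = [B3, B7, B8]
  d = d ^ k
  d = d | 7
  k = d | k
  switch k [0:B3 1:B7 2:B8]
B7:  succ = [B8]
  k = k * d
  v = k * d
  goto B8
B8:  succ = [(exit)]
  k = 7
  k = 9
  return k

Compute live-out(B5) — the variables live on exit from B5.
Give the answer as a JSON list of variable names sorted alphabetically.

Answer: ["d", "k"]

Derivation:
Per-block:
  B0: def={d,v} ue=∅
  B1: def={v} ue=∅
  B2: def={k} ue={d}
  B3: def={d,m} ue={d}
  B4: def={d,m} ue=∅
  B5: def={d,k} ue=∅
  B6: def={d,k} ue={d,k}
  B7: def={k,v} ue={d,k}
  B8: def={k} ue=∅

Liveness:
  live B0: ∅→{d}
  live B1: {d}→{d}
  live B2: {d}→{d,k}
  live B3: {d}→∅
  live B4: ∅→∅
  live B5: ∅→{d,k}
  live B6: {d,k}→{d,k}
  live B7: {d,k}→∅
  live B8: ∅→∅

live-out(B5) = ["d", "k"]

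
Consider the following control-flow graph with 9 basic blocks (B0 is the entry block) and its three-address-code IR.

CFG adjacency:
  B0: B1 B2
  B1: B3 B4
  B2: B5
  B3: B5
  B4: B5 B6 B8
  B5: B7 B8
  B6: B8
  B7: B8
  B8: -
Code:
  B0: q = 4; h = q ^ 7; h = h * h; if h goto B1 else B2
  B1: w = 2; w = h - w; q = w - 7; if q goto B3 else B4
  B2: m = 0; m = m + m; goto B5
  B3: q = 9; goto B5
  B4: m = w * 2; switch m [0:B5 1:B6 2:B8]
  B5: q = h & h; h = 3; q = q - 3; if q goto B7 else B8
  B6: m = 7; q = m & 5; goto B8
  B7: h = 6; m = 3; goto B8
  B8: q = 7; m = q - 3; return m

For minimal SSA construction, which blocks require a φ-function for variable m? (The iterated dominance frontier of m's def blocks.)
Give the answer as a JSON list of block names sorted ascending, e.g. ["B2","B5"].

Answer: ["B5", "B8"]

Working:
idom tree: B1←B0 B2←B0 B3←B1 B4←B1 B5←B0 B6←B4 B7←B5 B8←B0
Dom at joins:
  B5: preds {B2,B3,B4}: {B0,B2} ∩ {B0,B1,B3} ∩ {B0,B1,B4} = {B0}; idom=B0
  B8: preds {B4,B5,B6,B7}: {B0,B1,B4} ∩ {B0,B5} ∩ {B0,B1,B4,B6} ∩ {B0,B5,B7} = {B0}; idom=B0

DF walk-up:
  B5←B2: walk B2 to B0
  B5←B3: walk B3→B1 to B0
  B5←B4: walk B4→B1 to B0
  B8←B4: walk B4→B1 to B0
  B8←B5: walk B5 to B0
  B8←B6: walk B6→B4→B1 to B0
  B8←B7: walk B7→B5 to B0
  B0: DF=∅
  B1: DF={B5,B8}
  B2: DF={B5}
  B3: DF={B5}
  B4: DF={B5,B8}
  B5: DF={B8}
  B6: DF={B8}
  B7: DF={B8}
  B8: DF=∅

φ for m: defs {B2,B4,B6,B7,B8}
  DF⁺ = {B5,B8}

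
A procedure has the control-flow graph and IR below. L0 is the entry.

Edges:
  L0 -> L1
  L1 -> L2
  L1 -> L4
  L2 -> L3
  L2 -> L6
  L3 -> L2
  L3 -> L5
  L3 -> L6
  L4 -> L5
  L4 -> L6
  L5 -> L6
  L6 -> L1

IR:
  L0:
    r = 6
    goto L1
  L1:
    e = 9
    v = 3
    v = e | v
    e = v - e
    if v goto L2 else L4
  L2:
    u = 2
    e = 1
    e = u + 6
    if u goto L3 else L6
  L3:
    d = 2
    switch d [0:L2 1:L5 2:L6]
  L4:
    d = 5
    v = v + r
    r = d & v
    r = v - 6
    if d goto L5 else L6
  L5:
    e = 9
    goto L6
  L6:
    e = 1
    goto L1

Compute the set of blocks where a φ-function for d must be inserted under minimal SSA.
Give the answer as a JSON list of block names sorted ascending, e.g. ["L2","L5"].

idom tree: L1←L0 L2←L1 L3←L2 L4←L1 L5←L1 L6←L1
Dom∩ at merges:
  L1: preds {L0,L6}: {L0} ∩ {L0,L1,L6} = {L0}; idom=L0
  L2: preds {L1,L3}: {L0,L1} ∩ {L0,L1,L2,L3} = {L0,L1}; idom=L1
  L5: preds {L3,L4}: {L0,L1,L2,L3} ∩ {L0,L1,L4} = {L0,L1}; idom=L1
  L6: preds {L2,L3,L4,L5}: {L0,L1,L2} ∩ {L0,L1,L2,L3} ∩ {L0,L1,L4} ∩ {L0,L1,L5} = {L0,L1}; idom=L1

DF walk-up:
  join L1 pred L0: · stop@L0
  join L1 pred L6: L6→L1 stop@L0
  join L2 pred L1: · stop@L1
  join L2 pred L3: L3→L2 stop@L1
  join L5 pred L3: L3→L2 stop@L1
  join L5 pred L4: L4 stop@L1
  join L6 pred L2: L2 stop@L1
  join L6 pred L3: L3→L2 stop@L1
  join L6 pred L4: L4 stop@L1
  join L6 pred L5: L5 stop@L1
  L0 → ∅
  L1 → {L1}
  L2 → {L2,L5,L6}
  L3 → {L2,L5,L6}
  L4 → {L5,L6}
  L5 → {L6}
  L6 → {L1}

φ for d: defs {L3,L4}
  DF⁺ = {L1,L2,L5,L6}

Answer: ["L1", "L2", "L5", "L6"]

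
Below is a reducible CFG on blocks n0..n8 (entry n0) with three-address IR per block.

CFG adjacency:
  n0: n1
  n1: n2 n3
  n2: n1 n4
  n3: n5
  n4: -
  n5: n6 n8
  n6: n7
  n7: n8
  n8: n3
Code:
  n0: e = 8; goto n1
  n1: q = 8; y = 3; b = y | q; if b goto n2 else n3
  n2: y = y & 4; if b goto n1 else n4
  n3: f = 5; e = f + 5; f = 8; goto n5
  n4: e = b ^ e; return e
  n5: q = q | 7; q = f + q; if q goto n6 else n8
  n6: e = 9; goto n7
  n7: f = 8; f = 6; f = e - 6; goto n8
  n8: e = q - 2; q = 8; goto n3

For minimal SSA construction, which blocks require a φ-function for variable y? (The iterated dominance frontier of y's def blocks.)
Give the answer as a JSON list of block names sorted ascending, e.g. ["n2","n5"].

idom tree: n1←n0 n2←n1 n3←n1 n4←n2 n5←n3 n6←n5 n7←n6 n8←n5
Join-block Dom:
  n1: preds {n0,n2}: {n0} ∩ {n0,n1,n2} = {n0}; idom=n0
  n3: preds {n1,n8}: {n0,n1} ∩ {n0,n1,n3,n5,n8} = {n0,n1}; idom=n1
  n8: preds {n5,n7}: {n0,n1,n3,n5} ∩ {n0,n1,n3,n5,n6,n7} = {n0,n1,n3,n5}; idom=n5

DF walk-up:
  join n1 pred n0: · stop@n0
  join n1 pred n2: n2→n1 stop@n0
  join n3 pred n1: · stop@n1
  join n3 pred n8: n8→n5→n3 stop@n1
  join n8 pred n5: · stop@n5
  join n8 pred n7: n7→n6 stop@n5
  n0 → ∅
  n1 → {n1}
  n2 → {n1}
  n3 → {n3}
  n4 → ∅
  n5 → {n3}
  n6 → {n8}
  n7 → {n8}
  n8 → {n3}

φ for y: defs {n1,n2}
  DF⁺ = {n1}

Answer: ["n1"]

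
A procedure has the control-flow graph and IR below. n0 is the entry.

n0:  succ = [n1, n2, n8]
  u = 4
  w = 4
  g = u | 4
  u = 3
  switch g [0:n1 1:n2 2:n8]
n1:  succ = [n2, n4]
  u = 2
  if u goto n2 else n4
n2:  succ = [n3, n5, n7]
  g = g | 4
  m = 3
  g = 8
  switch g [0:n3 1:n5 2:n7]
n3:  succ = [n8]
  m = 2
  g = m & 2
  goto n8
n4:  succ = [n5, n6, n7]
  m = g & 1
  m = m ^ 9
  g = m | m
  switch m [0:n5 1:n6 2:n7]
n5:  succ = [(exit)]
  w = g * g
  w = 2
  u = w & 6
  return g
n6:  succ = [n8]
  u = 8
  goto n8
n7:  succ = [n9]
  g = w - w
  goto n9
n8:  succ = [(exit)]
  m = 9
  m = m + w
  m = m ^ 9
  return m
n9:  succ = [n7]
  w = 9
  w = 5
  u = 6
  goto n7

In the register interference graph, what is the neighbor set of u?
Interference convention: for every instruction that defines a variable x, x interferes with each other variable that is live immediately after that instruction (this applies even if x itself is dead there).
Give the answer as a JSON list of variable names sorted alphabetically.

Answer: ["g", "w"]

Analysis:
Block summaries:
  n0: def={g,u,w} ue=∅
  n1: def={u} ue=∅
  n2: def={g,m} ue={g}
  n3: def={g,m} ue=∅
  n4: def={g,m} ue={g}
  n5: def={u,w} ue={g}
  n6: def={u} ue=∅
  n7: def={g} ue={w}
  n8: def={m} ue={w}
  n9: def={u,w} ue=∅

Live sets:
  n0 li=∅ lo={g,w}
  n1 li={g,w} lo={g,w}
  n2 li={g,w} lo={g,w}
  n3 li={w} lo={w}
  n4 li={g,w} lo={g,w}
  n5 li={g} lo=∅
  n6 li={w} lo={w}
  n7 li={w} lo=∅
  n8 li={w} lo=∅
  n9 li=∅ lo={w}

Interfere edges:
  g↔{m,u,w}
  m↔{g,w}
  u↔{g,w}
  w↔{g,m,u}

N(u) = ["g", "w"]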